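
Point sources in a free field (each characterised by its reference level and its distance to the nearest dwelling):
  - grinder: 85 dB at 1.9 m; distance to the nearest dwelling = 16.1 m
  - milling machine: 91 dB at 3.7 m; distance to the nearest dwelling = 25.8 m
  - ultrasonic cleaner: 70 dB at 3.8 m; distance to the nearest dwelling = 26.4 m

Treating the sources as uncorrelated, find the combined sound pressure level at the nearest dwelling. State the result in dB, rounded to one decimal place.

74.8 dB

Apply inverse-square spreading to bring every level to the receiver, then sum 10^(L/10).
grinder: 85 − 20·log₁₀(16.1/1.9) = 85 − 18.56 = 66.44 dB.
milling machine: 91 − 20·log₁₀(25.8/3.7) = 91 − 16.87 = 74.13 dB.
ultrasonic cleaner: 70 − 20·log₁₀(26.4/3.8) = 70 − 16.84 = 53.16 dB.
Σ 10^(L/10) = 3.050e+07 → L_total = 10·log₁₀(3.050e+07) = 74.84 dB.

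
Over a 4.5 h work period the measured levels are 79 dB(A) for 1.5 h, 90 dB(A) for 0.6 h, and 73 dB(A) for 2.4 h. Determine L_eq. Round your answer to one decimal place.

Weight each interval's intensity by its duration and average over T = 4.5 h:
Σ tᵢ·10^(Lᵢ/10) = 1.5·10^(79/10) + 0.6·10^(90/10) + 2.4·10^(73/10) = 7.670e+08.
L_eq = 10·log₁₀(7.670e+08/4.5) = 82.32 dB(A).

82.3 dB(A)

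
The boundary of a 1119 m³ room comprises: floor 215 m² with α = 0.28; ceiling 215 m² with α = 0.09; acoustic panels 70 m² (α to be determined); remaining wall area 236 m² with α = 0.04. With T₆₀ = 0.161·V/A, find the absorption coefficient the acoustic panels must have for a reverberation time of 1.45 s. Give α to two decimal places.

0.50

From T₆₀ = 0.161·V/A, the target T₆₀ = 1.45 s needs A = 0.161·1119/1.45 = 124.25 m².
Absorption from the other surfaces = 215·0.28 + 215·0.09 + 236·0.04 = 88.99 m², so the acoustic panels must supply 35.26 m² over 70 m².
α = 35.26/70 = 0.504.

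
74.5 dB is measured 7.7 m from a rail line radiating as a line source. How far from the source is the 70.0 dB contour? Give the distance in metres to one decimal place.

21.7 m

The 4.5 dB drop corresponds to a distance ratio of 10^(4.5/10) for a line source.
r₂ = 7.7·10^((74.5−70.0)/10) = 7.7·10^(4.5/10) = 21.70 m.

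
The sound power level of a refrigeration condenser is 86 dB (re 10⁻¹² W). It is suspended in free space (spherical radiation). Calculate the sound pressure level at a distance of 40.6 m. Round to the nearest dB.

Free-field spherical radiation: L_p = L_w − 10·log₁₀(4π·r²), r = 40.6 m.
4π·r² = 2.071e+04 m², 10·log₁₀ of that is 43.163 dB.
L_p = 86 − 43.163 = 42.84 dB.

43 dB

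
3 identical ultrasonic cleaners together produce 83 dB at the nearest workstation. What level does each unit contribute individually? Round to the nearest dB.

3 equal contributions raise the level by 10·log₁₀ 3 = 4.771 dB, so each unit alone gives 83 − 4.771.

78 dB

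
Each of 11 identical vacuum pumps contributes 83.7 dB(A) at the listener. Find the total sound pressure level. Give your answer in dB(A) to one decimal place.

L_total = L₁ + 10·log₁₀ N for N identical incoherent sources.
L_total = 83.7 + 10·log₁₀(11) = 83.7 + 10.414 = 94.11 dB(A).

94.1 dB(A)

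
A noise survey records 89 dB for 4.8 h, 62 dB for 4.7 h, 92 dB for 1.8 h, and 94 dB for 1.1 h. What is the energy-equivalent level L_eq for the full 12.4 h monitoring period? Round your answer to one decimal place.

Weight each interval's intensity by its duration and average over T = 12.4 h:
Σ tᵢ·10^(Lᵢ/10) = 4.8·10^(89/10) + 4.7·10^(62/10) + 1.8·10^(92/10) + 1.1·10^(94/10) = 9.436e+09.
L_eq = 10·log₁₀(9.436e+09/12.4) = 88.81 dB.

88.8 dB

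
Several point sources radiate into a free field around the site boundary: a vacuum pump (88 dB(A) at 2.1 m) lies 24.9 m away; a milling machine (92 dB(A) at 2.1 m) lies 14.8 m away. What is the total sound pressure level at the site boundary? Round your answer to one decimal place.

75.6 dB(A)

First find each source's level at the receiver (point-source: −20·log₁₀(r/r_ref)), then combine on an intensity basis.
vacuum pump: 88 − 20·log₁₀(24.9/2.1) = 88 − 21.48 = 66.52 dB(A).
milling machine: 92 − 20·log₁₀(14.8/2.1) = 92 − 16.96 = 75.04 dB(A).
Σ 10^(L/10) = 3.640e+07 → L_total = 10·log₁₀(3.640e+07) = 75.61 dB(A).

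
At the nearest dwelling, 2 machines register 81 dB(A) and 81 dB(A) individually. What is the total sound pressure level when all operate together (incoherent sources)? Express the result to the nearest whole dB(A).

84 dB(A)

Incoherent sources combine by intensity addition: L_total = 10·log₁₀(Σ 10^(L_i/10)).
Σ 10^(L/10) = 10^(81/10) + 10^(81/10) = 2.518e+08.
L_total = 10·log₁₀(2.518e+08) = 84.01 dB(A).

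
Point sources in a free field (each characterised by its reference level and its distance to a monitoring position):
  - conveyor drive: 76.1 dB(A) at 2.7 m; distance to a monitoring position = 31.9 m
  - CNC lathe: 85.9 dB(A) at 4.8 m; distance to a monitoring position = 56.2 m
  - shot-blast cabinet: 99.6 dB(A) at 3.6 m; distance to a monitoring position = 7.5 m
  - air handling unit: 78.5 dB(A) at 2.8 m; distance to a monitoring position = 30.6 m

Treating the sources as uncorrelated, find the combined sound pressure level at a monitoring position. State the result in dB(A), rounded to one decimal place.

Apply inverse-square spreading to bring every level to the receiver, then sum 10^(L/10).
conveyor drive: 76.1 − 20·log₁₀(31.9/2.7) = 76.1 − 21.45 = 54.65 dB(A).
CNC lathe: 85.9 − 20·log₁₀(56.2/4.8) = 85.9 − 21.37 = 64.53 dB(A).
shot-blast cabinet: 99.6 − 20·log₁₀(7.5/3.6) = 99.6 − 6.38 = 93.22 dB(A).
air handling unit: 78.5 − 20·log₁₀(30.6/2.8) = 78.5 − 20.77 = 57.73 dB(A).
Σ 10^(L/10) = 2.105e+09 → L_total = 10·log₁₀(2.105e+09) = 93.23 dB(A).

93.2 dB(A)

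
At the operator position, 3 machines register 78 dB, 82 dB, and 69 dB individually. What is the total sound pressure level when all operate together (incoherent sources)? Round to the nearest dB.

84 dB

For uncorrelated sources the intensities add, so convert each level to linear form, sum, and take 10·log₁₀ of the total.
Σ 10^(L/10) = 10^(78/10) + 10^(82/10) + 10^(69/10) = 2.295e+08.
L_total = 10·log₁₀(2.295e+08) = 83.61 dB.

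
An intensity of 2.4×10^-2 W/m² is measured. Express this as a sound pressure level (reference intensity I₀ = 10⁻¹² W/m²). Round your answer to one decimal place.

103.8 dB

L = 10·log₁₀(I/I₀) = 10·log₁₀(2.4×10^-2/10⁻¹²) = 10·log₁₀(2.4×10^10).
L = 10·(0.3802 + 10) = 103.80 dB.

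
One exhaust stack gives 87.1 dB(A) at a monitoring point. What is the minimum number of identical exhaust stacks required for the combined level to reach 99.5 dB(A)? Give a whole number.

18

N identical sources give L₁ + 10·log₁₀ N, so require 10·log₁₀ N ≥ 99.5 − 87.1 = 12.4 dB.
N ≥ 10^(12.4/10) = 17.378, so N = 18.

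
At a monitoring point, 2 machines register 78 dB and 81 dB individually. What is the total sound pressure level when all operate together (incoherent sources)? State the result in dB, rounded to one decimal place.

82.8 dB

Incoherent sources combine by intensity addition: L_total = 10·log₁₀(Σ 10^(L_i/10)).
Σ 10^(L/10) = 10^(78/10) + 10^(81/10) = 1.890e+08.
L_total = 10·log₁₀(1.890e+08) = 82.76 dB.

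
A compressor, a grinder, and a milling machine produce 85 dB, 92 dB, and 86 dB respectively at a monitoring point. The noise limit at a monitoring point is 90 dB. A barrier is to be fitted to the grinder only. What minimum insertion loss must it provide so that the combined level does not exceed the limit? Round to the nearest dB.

The untreated sources together contribute 10^(85/10) + 10^(86/10) = 7.143e+08, i.e. 88.54 dB.
The limit corresponds to 10^(90/10) = 1.000e+09; subtracting the fixed part leaves 2.857e+08 for the grinder, i.e. 84.56 dB.
So the grinder must be reduced from 92 to 84.56 dB: IL = 7.44 dB.

7 dB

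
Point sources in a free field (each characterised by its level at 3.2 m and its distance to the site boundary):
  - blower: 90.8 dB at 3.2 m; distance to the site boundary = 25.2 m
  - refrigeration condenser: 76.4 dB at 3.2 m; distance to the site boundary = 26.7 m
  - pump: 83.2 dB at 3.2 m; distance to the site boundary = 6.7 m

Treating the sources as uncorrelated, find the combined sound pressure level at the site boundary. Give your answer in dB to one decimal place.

Propagate each source to the receiver with L = L_ref − 20·log₁₀(r/r_ref), then add intensities.
blower: 90.8 − 20·log₁₀(25.2/3.2) = 90.8 − 17.93 = 72.87 dB.
refrigeration condenser: 76.4 − 20·log₁₀(26.7/3.2) = 76.4 − 18.43 = 57.97 dB.
pump: 83.2 − 20·log₁₀(6.7/3.2) = 83.2 − 6.42 = 76.78 dB.
Σ 10^(L/10) = 6.767e+07 → L_total = 10·log₁₀(6.767e+07) = 78.30 dB.

78.3 dB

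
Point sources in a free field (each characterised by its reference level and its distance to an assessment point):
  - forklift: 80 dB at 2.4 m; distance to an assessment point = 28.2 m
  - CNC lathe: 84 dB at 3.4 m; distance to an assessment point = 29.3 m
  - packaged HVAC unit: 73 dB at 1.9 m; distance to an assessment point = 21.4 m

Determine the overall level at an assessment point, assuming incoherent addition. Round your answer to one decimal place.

66.3 dB

First find each source's level at the receiver (point-source: −20·log₁₀(r/r_ref)), then combine on an intensity basis.
forklift: 80 − 20·log₁₀(28.2/2.4) = 80 − 21.40 = 58.60 dB.
CNC lathe: 84 − 20·log₁₀(29.3/3.4) = 84 − 18.71 = 65.29 dB.
packaged HVAC unit: 73 − 20·log₁₀(21.4/1.9) = 73 − 21.03 = 51.97 dB.
Σ 10^(L/10) = 4.264e+06 → L_total = 10·log₁₀(4.264e+06) = 66.30 dB.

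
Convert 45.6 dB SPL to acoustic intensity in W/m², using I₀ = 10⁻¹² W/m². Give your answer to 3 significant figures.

I/I₀ = 10^(45.6/10) = 3.631e+04, so I = 3.631e+04 × 10⁻¹² W/m².

3.63e-08 W/m²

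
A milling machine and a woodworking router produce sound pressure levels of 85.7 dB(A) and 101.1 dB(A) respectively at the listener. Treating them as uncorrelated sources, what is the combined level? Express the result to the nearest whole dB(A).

For uncorrelated sources the intensities add, so convert each level to linear form, sum, and take 10·log₁₀ of the total.
Σ 10^(L/10) = 10^(85.7/10) + 10^(101.1/10) = 1.325e+10.
L_total = 10·log₁₀(1.325e+10) = 101.22 dB(A).

101 dB(A)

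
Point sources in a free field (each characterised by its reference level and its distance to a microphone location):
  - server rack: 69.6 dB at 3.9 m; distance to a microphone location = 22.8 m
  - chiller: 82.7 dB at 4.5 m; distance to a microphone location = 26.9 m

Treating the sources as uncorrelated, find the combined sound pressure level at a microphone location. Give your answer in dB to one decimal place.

Propagate each source to the receiver with L = L_ref − 20·log₁₀(r/r_ref), then add intensities.
server rack: 69.6 − 20·log₁₀(22.8/3.9) = 69.6 − 15.34 = 54.26 dB.
chiller: 82.7 − 20·log₁₀(26.9/4.5) = 82.7 − 15.53 = 67.17 dB.
Σ 10^(L/10) = 5.478e+06 → L_total = 10·log₁₀(5.478e+06) = 67.39 dB.

67.4 dB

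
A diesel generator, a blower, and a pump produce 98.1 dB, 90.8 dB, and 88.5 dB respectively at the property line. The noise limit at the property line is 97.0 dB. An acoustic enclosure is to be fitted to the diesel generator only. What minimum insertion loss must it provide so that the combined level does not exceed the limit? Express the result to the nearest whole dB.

3 dB

Fixed contribution from the other sources: Σ 10^(L/10) = 10^(90.8/10) + 10^(88.5/10) = 1.910e+09 (92.81 dB).
To meet 97.0 dB overall, the treated diesel generator may contribute at most 10^(97.0/10) − 1.910e+09 = 3.102e+09, i.e. 94.92 dB.
Required insertion loss = 98.1 − 94.92 = 3.18 dB.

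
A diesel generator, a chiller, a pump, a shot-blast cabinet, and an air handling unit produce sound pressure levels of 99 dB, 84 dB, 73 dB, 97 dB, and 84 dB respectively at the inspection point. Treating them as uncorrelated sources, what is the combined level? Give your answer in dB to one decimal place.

101.3 dB

For uncorrelated sources the intensities add, so convert each level to linear form, sum, and take 10·log₁₀ of the total.
Σ 10^(L/10) = 10^(99/10) + 10^(84/10) + 10^(73/10) + 10^(97/10) + 10^(84/10) = 1.348e+10.
L_total = 10·log₁₀(1.348e+10) = 101.30 dB.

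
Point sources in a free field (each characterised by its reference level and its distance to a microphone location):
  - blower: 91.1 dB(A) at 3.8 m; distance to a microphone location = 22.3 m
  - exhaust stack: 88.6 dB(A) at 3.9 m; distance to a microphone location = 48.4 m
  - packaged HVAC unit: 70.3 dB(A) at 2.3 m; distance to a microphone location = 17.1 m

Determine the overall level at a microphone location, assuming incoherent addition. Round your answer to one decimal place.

Propagate each source to the receiver with L = L_ref − 20·log₁₀(r/r_ref), then add intensities.
blower: 91.1 − 20·log₁₀(22.3/3.8) = 91.1 − 15.37 = 75.73 dB(A).
exhaust stack: 88.6 − 20·log₁₀(48.4/3.9) = 88.6 − 21.88 = 66.72 dB(A).
packaged HVAC unit: 70.3 − 20·log₁₀(17.1/2.3) = 70.3 − 17.43 = 52.87 dB(A).
Σ 10^(L/10) = 4.230e+07 → L_total = 10·log₁₀(4.230e+07) = 76.26 dB(A).

76.3 dB(A)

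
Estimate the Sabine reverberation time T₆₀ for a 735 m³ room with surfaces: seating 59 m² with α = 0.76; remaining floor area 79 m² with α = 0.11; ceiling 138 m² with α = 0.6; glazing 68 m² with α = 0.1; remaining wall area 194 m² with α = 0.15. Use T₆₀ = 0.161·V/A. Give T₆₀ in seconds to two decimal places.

0.69 s

A = Σ Sᵢαᵢ = 59·0.76 + 79·0.11 + 138·0.6 + 68·0.1 + 194·0.15 = 172.23 m².
T₆₀ = 0.161·V/A = 0.161·735/172.23 = 0.687 s.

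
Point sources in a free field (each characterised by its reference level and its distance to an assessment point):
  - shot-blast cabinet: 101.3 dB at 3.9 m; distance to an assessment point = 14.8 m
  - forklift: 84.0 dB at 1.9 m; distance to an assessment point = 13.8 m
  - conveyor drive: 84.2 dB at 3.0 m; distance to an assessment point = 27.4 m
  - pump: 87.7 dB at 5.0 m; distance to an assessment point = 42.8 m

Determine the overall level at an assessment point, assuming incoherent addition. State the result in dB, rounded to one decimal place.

Propagate each source to the receiver with L = L_ref − 20·log₁₀(r/r_ref), then add intensities.
shot-blast cabinet: 101.3 − 20·log₁₀(14.8/3.9) = 101.3 − 11.58 = 89.72 dB.
forklift: 84.0 − 20·log₁₀(13.8/1.9) = 84.0 − 17.22 = 66.78 dB.
conveyor drive: 84.2 − 20·log₁₀(27.4/3.0) = 84.2 − 19.21 = 64.99 dB.
pump: 87.7 − 20·log₁₀(42.8/5.0) = 87.7 − 18.65 = 69.05 dB.
Σ 10^(L/10) = 9.527e+08 → L_total = 10·log₁₀(9.527e+08) = 89.79 dB.

89.8 dB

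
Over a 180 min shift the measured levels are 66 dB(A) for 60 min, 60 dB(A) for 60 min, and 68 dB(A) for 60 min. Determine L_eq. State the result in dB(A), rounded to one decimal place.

65.8 dB(A)

L_eq = 10·log₁₀[(1/T)·Σ tᵢ·10^(Lᵢ/10)] with T = 180 min.
Σ tᵢ·10^(Lᵢ/10) = 60·10^(66/10) + 60·10^(60/10) + 60·10^(68/10) = 6.774e+08.
L_eq = 10·log₁₀(6.774e+08/180) = 65.76 dB(A).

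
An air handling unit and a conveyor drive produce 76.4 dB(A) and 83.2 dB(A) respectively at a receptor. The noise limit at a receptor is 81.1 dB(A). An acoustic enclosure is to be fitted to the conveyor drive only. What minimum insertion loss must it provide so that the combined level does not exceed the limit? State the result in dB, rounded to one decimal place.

3.9 dB

The untreated sources together contribute 10^(76.4/10) = 4.365e+07, i.e. 76.40 dB(A).
The limit corresponds to 10^(81.1/10) = 1.288e+08; subtracting the fixed part leaves 8.517e+07 for the conveyor drive, i.e. 79.30 dB(A).
So the conveyor drive must be reduced from 83.2 to 79.30 dB(A): IL = 3.90 dB.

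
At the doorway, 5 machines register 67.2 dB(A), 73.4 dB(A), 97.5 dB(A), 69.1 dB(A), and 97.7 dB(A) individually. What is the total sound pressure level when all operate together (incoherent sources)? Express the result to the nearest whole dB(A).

Incoherent sources combine by intensity addition: L_total = 10·log₁₀(Σ 10^(L_i/10)).
Σ 10^(L/10) = 10^(67.2/10) + 10^(73.4/10) + 10^(97.5/10) + 10^(69.1/10) + 10^(97.7/10) = 1.155e+10.
L_total = 10·log₁₀(1.155e+10) = 100.62 dB(A).

101 dB(A)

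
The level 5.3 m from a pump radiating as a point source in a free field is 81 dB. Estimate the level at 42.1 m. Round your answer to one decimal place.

Spherical spreading from a point source gives a 20·log₁₀(r₂/r₁) drop.
L₂ = 81 − 20·log₁₀(42.1/5.3) = 81 − 18.000 = 63.00 dB.

63.0 dB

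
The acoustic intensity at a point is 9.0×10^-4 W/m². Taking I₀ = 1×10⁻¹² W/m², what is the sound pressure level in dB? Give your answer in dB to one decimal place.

Dividing by I₀ shifts the exponent by 12: I/I₀ = 9.0×10^8.
L = 10·(0.9542 + 8) = 89.54 dB.

89.5 dB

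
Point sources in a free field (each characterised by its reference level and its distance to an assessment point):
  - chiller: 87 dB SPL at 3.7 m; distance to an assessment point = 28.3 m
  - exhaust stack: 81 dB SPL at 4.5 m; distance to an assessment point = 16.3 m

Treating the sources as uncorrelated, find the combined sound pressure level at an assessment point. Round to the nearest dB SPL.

73 dB SPL

First find each source's level at the receiver (point-source: −20·log₁₀(r/r_ref)), then combine on an intensity basis.
chiller: 87 − 20·log₁₀(28.3/3.7) = 87 − 17.67 = 69.33 dB SPL.
exhaust stack: 81 − 20·log₁₀(16.3/4.5) = 81 − 11.18 = 69.82 dB SPL.
Σ 10^(L/10) = 1.816e+07 → L_total = 10·log₁₀(1.816e+07) = 72.59 dB SPL.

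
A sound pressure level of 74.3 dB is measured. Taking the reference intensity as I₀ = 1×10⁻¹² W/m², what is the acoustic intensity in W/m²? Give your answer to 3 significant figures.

L = 10·log₁₀(I/I₀) ⇒ I = I₀·10^(L/10) = 10⁻¹² × 10^7.43.

2.69e-05 W/m²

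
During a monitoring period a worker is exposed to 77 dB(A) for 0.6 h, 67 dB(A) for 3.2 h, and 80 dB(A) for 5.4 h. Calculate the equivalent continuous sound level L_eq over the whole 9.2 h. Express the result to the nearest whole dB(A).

The energy average is taken in the linear domain: L_eq = 10·log₁₀[(Σ tᵢ·10^(Lᵢ/10))/T], T = 9.2 h.
Σ tᵢ·10^(Lᵢ/10) = 0.6·10^(77/10) + 3.2·10^(67/10) + 5.4·10^(80/10) = 5.861e+08.
L_eq = 10·log₁₀(5.861e+08/9.2) = 78.04 dB(A).

78 dB(A)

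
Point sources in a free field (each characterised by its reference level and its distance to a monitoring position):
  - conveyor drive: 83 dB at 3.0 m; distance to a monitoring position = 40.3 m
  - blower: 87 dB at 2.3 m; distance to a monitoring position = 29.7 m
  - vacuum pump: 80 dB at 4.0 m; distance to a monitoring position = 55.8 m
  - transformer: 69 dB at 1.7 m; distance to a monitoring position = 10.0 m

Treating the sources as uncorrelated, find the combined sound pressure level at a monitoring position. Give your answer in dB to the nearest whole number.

67 dB

First find each source's level at the receiver (point-source: −20·log₁₀(r/r_ref)), then combine on an intensity basis.
conveyor drive: 83 − 20·log₁₀(40.3/3.0) = 83 − 22.56 = 60.44 dB.
blower: 87 − 20·log₁₀(29.7/2.3) = 87 − 22.22 = 64.78 dB.
vacuum pump: 80 − 20·log₁₀(55.8/4.0) = 80 − 22.89 = 57.11 dB.
transformer: 69 − 20·log₁₀(10.0/1.7) = 69 − 15.39 = 53.61 dB.
Σ 10^(L/10) = 4.855e+06 → L_total = 10·log₁₀(4.855e+06) = 66.86 dB.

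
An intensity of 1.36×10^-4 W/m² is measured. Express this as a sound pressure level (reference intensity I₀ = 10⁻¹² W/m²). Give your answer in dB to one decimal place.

L = 10·log₁₀(I/I₀) = 10·log₁₀(1.36×10^-4/10⁻¹²) = 10·log₁₀(1.36×10^8).
L = 10·(0.1335 + 8) = 81.34 dB.

81.3 dB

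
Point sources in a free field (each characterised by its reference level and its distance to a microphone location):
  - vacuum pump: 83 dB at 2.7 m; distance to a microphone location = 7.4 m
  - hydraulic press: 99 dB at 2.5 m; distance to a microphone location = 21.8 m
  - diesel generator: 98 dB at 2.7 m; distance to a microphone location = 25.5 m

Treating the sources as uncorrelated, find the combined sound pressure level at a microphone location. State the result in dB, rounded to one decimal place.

83.0 dB

Apply inverse-square spreading to bring every level to the receiver, then sum 10^(L/10).
vacuum pump: 83 − 20·log₁₀(7.4/2.7) = 83 − 8.76 = 74.24 dB.
hydraulic press: 99 − 20·log₁₀(21.8/2.5) = 99 − 18.81 = 80.19 dB.
diesel generator: 98 − 20·log₁₀(25.5/2.7) = 98 − 19.50 = 78.50 dB.
Σ 10^(L/10) = 2.018e+08 → L_total = 10·log₁₀(2.018e+08) = 83.05 dB.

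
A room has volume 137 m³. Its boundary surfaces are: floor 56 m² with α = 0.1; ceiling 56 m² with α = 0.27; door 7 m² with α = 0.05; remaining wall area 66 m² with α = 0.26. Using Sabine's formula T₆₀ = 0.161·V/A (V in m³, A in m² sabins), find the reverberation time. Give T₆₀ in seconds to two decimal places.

Summing Sᵢαᵢ: 56·0.1 + 56·0.27 + 7·0.05 + 66·0.26 = 38.23 m².
T₆₀ = 0.161·V/A = 0.161·137/38.23 = 0.577 s.

0.58 s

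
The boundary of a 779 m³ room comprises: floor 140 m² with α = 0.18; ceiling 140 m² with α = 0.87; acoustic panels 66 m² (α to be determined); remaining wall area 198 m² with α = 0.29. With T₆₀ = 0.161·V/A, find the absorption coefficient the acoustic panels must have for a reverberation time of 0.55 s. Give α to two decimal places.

0.36

From T₆₀ = 0.161·V/A, the target T₆₀ = 0.55 s needs A = 0.161·779/0.55 = 228.03 m².
Absorption from the other surfaces = 140·0.18 + 140·0.87 + 198·0.29 = 204.42 m², so the acoustic panels must supply 23.61 m² over 66 m².
α = 23.61/66 = 0.358.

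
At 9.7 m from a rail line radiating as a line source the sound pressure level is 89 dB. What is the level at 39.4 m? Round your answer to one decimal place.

Cylindrical spreading from a line source gives a 10·log₁₀(r₂/r₁) drop.
L₂ = 89 − 10·log₁₀(39.4/9.7) = 89 − 6.087 = 82.91 dB.

82.9 dB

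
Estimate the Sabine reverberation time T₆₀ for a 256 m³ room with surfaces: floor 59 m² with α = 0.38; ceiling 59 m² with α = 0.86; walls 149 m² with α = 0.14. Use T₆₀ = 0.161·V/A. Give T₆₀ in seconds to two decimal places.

A = Σ Sᵢαᵢ = 59·0.38 + 59·0.86 + 149·0.14 = 94.02 m².
T₆₀ = 0.161·V/A = 0.161·256/94.02 = 0.438 s.

0.44 s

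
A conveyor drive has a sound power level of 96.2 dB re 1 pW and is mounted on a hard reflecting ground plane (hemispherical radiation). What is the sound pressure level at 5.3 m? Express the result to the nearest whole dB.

74 dB

Free-field hemispherical radiation: L_p = L_w − 10·log₁₀(2π·r²), r = 5.3 m.
2π·r² = 176.5 m², 10·log₁₀ of that is 22.467 dB.
L_p = 96.2 − 22.467 = 73.73 dB.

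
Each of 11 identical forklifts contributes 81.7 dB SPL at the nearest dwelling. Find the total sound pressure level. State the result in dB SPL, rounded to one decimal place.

92.1 dB SPL

With 11 equal, uncorrelated contributions the intensity is 11× that of one unit, giving a rise of 10·log₁₀ 11.
L_total = 81.7 + 10·log₁₀(11) = 81.7 + 10.414 = 92.11 dB SPL.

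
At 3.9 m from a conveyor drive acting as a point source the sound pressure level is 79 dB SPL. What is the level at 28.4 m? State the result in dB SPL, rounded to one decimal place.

Spherical spreading from a point source gives a 20·log₁₀(r₂/r₁) drop.
L₂ = 79 − 20·log₁₀(28.4/3.9) = 79 − 17.245 = 61.75 dB SPL.

61.8 dB SPL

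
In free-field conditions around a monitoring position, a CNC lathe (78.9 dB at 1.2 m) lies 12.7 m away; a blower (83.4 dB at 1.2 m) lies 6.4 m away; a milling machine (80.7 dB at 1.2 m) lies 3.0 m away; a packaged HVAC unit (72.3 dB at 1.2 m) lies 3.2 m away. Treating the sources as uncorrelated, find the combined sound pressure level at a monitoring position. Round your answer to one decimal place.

First find each source's level at the receiver (point-source: −20·log₁₀(r/r_ref)), then combine on an intensity basis.
CNC lathe: 78.9 − 20·log₁₀(12.7/1.2) = 78.9 − 20.49 = 58.41 dB.
blower: 83.4 − 20·log₁₀(6.4/1.2) = 83.4 − 14.54 = 68.86 dB.
milling machine: 80.7 − 20·log₁₀(3.0/1.2) = 80.7 − 7.96 = 72.74 dB.
packaged HVAC unit: 72.3 − 20·log₁₀(3.2/1.2) = 72.3 − 8.52 = 63.78 dB.
Σ 10^(L/10) = 2.957e+07 → L_total = 10·log₁₀(2.957e+07) = 74.71 dB.

74.7 dB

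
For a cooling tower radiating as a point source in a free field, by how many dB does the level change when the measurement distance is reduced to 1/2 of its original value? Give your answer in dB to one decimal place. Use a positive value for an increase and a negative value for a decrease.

A point source loses 6 dB per doubling of distance; generally ΔL = −20·log₁₀(r₂/r₁).
ΔL = −20·log₁₀(0.5) = +6.02 dB.

+6.0 dB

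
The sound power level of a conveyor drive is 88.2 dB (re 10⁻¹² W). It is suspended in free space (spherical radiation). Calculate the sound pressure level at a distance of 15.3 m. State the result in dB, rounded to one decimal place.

The power spreads over a sphere of area 4π·r², so L_p = L_w − 10·log₁₀(4π·r²).
4π·r² = 2942 m², 10·log₁₀ of that is 34.686 dB.
L_p = 88.2 − 34.686 = 53.51 dB.

53.5 dB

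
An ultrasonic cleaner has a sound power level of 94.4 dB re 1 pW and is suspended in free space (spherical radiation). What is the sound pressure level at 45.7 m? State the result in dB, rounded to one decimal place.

50.2 dB

Free-field spherical radiation: L_p = L_w − 10·log₁₀(4π·r²), r = 45.7 m.
4π·r² = 2.624e+04 m², 10·log₁₀ of that is 44.190 dB.
L_p = 94.4 − 44.190 = 50.21 dB.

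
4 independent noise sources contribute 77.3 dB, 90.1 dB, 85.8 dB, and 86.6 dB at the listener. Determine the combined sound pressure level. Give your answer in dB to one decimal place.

Incoherent sources combine by intensity addition: L_total = 10·log₁₀(Σ 10^(L_i/10)).
Σ 10^(L/10) = 10^(77.3/10) + 10^(90.1/10) + 10^(85.8/10) + 10^(86.6/10) = 1.914e+09.
L_total = 10·log₁₀(1.914e+09) = 92.82 dB.

92.8 dB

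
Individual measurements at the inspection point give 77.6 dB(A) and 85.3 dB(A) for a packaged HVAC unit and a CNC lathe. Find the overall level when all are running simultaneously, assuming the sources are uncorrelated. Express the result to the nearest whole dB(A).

For uncorrelated sources the intensities add, so convert each level to linear form, sum, and take 10·log₁₀ of the total.
Σ 10^(L/10) = 10^(77.6/10) + 10^(85.3/10) = 3.964e+08.
L_total = 10·log₁₀(3.964e+08) = 85.98 dB(A).

86 dB(A)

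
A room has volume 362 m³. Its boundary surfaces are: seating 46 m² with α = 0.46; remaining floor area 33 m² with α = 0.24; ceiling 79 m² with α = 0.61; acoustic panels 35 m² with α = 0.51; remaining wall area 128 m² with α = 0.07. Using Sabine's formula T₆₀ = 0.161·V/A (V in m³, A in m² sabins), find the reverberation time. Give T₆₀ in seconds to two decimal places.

Total absorption A = 46·0.46 + 33·0.24 + 79·0.61 + 35·0.51 + 128·0.07 = 104.08 m² sabins.
T₆₀ = 0.161 × 362 / 104.08 = 0.560 s.

0.56 s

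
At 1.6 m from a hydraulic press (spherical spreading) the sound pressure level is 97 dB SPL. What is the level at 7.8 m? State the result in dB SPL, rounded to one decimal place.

For a point source, L₂ = L₁ − 20·log₁₀(r₂/r₁).
L₂ = 97 − 20·log₁₀(7.8/1.6) = 97 − 13.759 = 83.24 dB SPL.

83.2 dB SPL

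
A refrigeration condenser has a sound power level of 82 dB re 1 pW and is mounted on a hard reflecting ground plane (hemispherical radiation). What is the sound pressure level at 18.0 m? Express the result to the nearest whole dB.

Free-field hemispherical radiation: L_p = L_w − 10·log₁₀(2π·r²), r = 18.0 m.
2π·r² = 2036 m², 10·log₁₀ of that is 33.087 dB.
L_p = 82 − 33.087 = 48.91 dB.

49 dB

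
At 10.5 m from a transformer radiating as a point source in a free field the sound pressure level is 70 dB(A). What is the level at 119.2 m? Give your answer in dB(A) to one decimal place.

48.9 dB(A)

Point-source attenuation: ΔL = 20·log₁₀(r₂/r₁) = 20·log₁₀(119.2/10.5) = 21.102 dB.
L₂ = 70 − 20·log₁₀(119.2/10.5) = 70 − 21.102 = 48.90 dB(A).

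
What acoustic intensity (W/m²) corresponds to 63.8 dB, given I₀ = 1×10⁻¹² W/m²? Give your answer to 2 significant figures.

2.4e-06 W/m²

I/I₀ = 10^(63.8/10) = 2.399e+06, so I = 2.399e+06 × 10⁻¹² W/m².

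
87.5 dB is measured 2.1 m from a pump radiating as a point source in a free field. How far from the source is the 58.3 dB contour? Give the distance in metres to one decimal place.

60.6 m

For a point source L₁ − L₂ = 20·log₁₀(r₂/r₁), so r₂ = r₁·10^((L₁−L₂)/20).
r₂ = 2.1·10^((87.5−58.3)/20) = 2.1·10^(29.2/20) = 60.56 m.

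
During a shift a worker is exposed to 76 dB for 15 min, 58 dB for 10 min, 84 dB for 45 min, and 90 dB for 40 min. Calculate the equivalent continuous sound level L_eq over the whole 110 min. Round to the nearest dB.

The energy average is taken in the linear domain: L_eq = 10·log₁₀[(Σ tᵢ·10^(Lᵢ/10))/T], T = 110 min.
Σ tᵢ·10^(Lᵢ/10) = 15·10^(76/10) + 10·10^(58/10) + 45·10^(84/10) + 40·10^(90/10) = 5.191e+10.
L_eq = 10·log₁₀(5.191e+10/110) = 86.74 dB.

87 dB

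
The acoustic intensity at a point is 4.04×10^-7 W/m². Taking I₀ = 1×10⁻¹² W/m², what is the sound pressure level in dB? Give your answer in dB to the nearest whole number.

56 dB

L = 10·log₁₀(I/I₀) = 10·log₁₀(4.04×10^-7/10⁻¹²) = 10·log₁₀(4.04×10^5).
L = 10·(0.6064 + 5) = 56.06 dB.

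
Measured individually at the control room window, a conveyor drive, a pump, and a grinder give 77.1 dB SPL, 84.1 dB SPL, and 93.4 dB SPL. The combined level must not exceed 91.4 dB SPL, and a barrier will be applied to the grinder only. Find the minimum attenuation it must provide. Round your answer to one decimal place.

Everything except the grinder sums to 10^(77.1/10) + 10^(84.1/10) = 3.083e+08 in linear terms, 84.89 dB SPL.
To meet 91.4 dB SPL overall, the treated grinder may contribute at most 10^(91.4/10) − 3.083e+08 = 1.072e+09, i.e. 90.30 dB SPL.
So the grinder must be reduced from 93.4 to 90.30 dB SPL: IL = 3.10 dB.

3.1 dB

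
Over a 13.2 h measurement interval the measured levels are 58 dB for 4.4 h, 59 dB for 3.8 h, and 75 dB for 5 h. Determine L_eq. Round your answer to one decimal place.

Weight each interval's intensity by its duration and average over T = 13.2 h:
Σ tᵢ·10^(Lᵢ/10) = 4.4·10^(58/10) + 3.8·10^(59/10) + 5·10^(75/10) = 1.639e+08.
L_eq = 10·log₁₀(1.639e+08/13.2) = 70.94 dB.

70.9 dB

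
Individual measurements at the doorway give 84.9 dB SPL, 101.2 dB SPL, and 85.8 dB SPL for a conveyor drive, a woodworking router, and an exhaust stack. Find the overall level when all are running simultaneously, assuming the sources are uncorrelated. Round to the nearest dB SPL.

For uncorrelated sources the intensities add, so convert each level to linear form, sum, and take 10·log₁₀ of the total.
Σ 10^(L/10) = 10^(84.9/10) + 10^(101.2/10) + 10^(85.8/10) = 1.387e+10.
L_total = 10·log₁₀(1.387e+10) = 101.42 dB SPL.

101 dB SPL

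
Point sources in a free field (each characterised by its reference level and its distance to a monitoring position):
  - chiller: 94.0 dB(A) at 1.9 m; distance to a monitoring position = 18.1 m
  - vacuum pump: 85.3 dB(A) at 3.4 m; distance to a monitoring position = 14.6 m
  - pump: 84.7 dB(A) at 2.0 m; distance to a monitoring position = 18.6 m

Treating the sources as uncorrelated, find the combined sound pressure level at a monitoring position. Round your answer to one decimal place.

Apply inverse-square spreading to bring every level to the receiver, then sum 10^(L/10).
chiller: 94.0 − 20·log₁₀(18.1/1.9) = 94.0 − 19.58 = 74.42 dB(A).
vacuum pump: 85.3 − 20·log₁₀(14.6/3.4) = 85.3 − 12.66 = 72.64 dB(A).
pump: 84.7 − 20·log₁₀(18.6/2.0) = 84.7 − 19.37 = 65.33 dB(A).
Σ 10^(L/10) = 4.947e+07 → L_total = 10·log₁₀(4.947e+07) = 76.94 dB(A).

76.9 dB(A)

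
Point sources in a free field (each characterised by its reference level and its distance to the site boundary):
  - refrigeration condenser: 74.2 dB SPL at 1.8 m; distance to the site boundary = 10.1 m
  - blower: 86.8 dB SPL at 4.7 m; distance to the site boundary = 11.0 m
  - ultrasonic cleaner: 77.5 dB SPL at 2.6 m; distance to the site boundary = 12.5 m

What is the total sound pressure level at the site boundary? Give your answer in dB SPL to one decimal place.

Propagate each source to the receiver with L = L_ref − 20·log₁₀(r/r_ref), then add intensities.
refrigeration condenser: 74.2 − 20·log₁₀(10.1/1.8) = 74.2 − 14.98 = 59.22 dB SPL.
blower: 86.8 − 20·log₁₀(11.0/4.7) = 86.8 − 7.39 = 79.41 dB SPL.
ultrasonic cleaner: 77.5 − 20·log₁₀(12.5/2.6) = 77.5 − 13.64 = 63.86 dB SPL.
Σ 10^(L/10) = 9.065e+07 → L_total = 10·log₁₀(9.065e+07) = 79.57 dB SPL.

79.6 dB SPL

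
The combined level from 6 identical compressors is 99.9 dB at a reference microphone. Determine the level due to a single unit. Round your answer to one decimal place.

92.1 dB

6 equal contributions raise the level by 10·log₁₀ 6 = 7.782 dB, so each unit alone gives 99.9 − 7.782.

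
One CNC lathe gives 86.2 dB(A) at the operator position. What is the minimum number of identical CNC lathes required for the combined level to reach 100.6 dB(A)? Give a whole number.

28

Need L₁ + 10·log₁₀ N ≥ 100.6, i.e. log₁₀ N ≥ 1.44.
N ≥ 10^(14.4/10) = 27.542, so N = 28.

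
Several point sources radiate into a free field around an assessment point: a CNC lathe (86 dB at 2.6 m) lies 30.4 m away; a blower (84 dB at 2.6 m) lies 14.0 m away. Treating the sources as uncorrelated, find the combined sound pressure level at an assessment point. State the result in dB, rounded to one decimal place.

First find each source's level at the receiver (point-source: −20·log₁₀(r/r_ref)), then combine on an intensity basis.
CNC lathe: 86 − 20·log₁₀(30.4/2.6) = 86 − 21.36 = 64.64 dB.
blower: 84 − 20·log₁₀(14.0/2.6) = 84 − 14.62 = 69.38 dB.
Σ 10^(L/10) = 1.158e+07 → L_total = 10·log₁₀(1.158e+07) = 70.64 dB.

70.6 dB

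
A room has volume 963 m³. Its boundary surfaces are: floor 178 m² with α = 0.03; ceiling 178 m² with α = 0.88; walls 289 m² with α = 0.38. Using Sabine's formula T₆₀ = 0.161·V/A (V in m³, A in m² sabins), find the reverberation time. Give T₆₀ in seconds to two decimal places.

0.57 s

Total absorption A = 178·0.03 + 178·0.88 + 289·0.38 = 271.80 m² sabins.
T₆₀ = 0.161 × 963 / 271.80 = 0.570 s.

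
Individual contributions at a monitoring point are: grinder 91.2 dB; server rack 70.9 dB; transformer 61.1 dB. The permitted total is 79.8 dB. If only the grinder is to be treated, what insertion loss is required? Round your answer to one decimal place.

12.1 dB

Fixed contribution from the other sources: Σ 10^(L/10) = 10^(70.9/10) + 10^(61.1/10) = 1.359e+07 (71.33 dB).
The limit corresponds to 10^(79.8/10) = 9.550e+07; subtracting the fixed part leaves 8.191e+07 for the grinder, i.e. 79.13 dB.
Required insertion loss = 91.2 − 79.13 = 12.07 dB.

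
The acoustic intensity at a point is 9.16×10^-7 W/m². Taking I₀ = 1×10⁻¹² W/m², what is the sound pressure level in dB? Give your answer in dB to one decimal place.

59.6 dB

I/I₀ = 9.16×10^-7/10⁻¹² = 9.16×10^5, and L = 10·log₁₀(I/I₀).
L = 10·(0.9619 + 5) = 59.62 dB.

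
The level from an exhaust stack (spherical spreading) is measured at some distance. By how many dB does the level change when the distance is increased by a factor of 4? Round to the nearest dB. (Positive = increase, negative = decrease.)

-12 dB

A point source loses 6 dB per doubling of distance; generally ΔL = −20·log₁₀(r₂/r₁).
ΔL = −20·log₁₀(4) = -12.04 dB.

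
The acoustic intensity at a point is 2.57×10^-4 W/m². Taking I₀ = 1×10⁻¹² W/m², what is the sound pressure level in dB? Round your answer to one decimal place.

I/I₀ = 2.57×10^-4/10⁻¹² = 2.57×10^8, and L = 10·log₁₀(I/I₀).
L = 10·(0.4099 + 8) = 84.10 dB.

84.1 dB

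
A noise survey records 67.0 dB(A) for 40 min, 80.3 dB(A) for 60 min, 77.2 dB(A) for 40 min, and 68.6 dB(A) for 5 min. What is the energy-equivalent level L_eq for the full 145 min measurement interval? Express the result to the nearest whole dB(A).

78 dB(A)

Weight each interval's intensity by its duration and average over T = 145 min:
Σ tᵢ·10^(Lᵢ/10) = 40·10^(67.0/10) + 60·10^(80.3/10) + 40·10^(77.2/10) + 5·10^(68.6/10) = 8.765e+09.
L_eq = 10·log₁₀(8.765e+09/145) = 77.81 dB(A).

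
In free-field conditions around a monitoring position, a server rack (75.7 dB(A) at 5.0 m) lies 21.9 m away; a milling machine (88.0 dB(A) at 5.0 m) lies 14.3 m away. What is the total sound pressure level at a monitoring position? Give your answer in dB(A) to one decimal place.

Apply inverse-square spreading to bring every level to the receiver, then sum 10^(L/10).
server rack: 75.7 − 20·log₁₀(21.9/5.0) = 75.7 − 12.83 = 62.87 dB(A).
milling machine: 88.0 − 20·log₁₀(14.3/5.0) = 88.0 − 9.13 = 78.87 dB(A).
Σ 10^(L/10) = 7.907e+07 → L_total = 10·log₁₀(7.907e+07) = 78.98 dB(A).

79.0 dB(A)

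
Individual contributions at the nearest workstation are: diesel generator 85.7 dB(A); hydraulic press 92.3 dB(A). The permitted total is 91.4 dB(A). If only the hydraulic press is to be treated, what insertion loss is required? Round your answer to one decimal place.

Everything except the hydraulic press sums to 10^(85.7/10) = 3.715e+08 in linear terms, 85.70 dB(A).
To meet 91.4 dB(A) overall, the treated hydraulic press may contribute at most 10^(91.4/10) − 3.715e+08 = 1.009e+09, i.e. 90.04 dB(A).
Required insertion loss = 92.3 − 90.04 = 2.26 dB.

2.3 dB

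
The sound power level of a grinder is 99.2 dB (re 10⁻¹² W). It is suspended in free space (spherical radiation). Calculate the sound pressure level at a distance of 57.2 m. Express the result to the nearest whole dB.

Free-field spherical radiation: L_p = L_w − 10·log₁₀(4π·r²), r = 57.2 m.
4π·r² = 4.112e+04 m², 10·log₁₀ of that is 46.140 dB.
L_p = 99.2 − 46.140 = 53.06 dB.

53 dB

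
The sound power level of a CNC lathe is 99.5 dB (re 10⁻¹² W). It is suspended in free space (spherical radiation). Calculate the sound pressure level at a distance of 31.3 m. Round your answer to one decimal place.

58.6 dB

L_p = L_w − 10·log₁₀(4π·r²) with r = 31.3 m.
4π·r² = 1.231e+04 m², 10·log₁₀ of that is 40.903 dB.
L_p = 99.5 − 40.903 = 58.60 dB.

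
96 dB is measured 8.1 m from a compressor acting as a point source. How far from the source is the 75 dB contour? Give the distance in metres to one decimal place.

90.9 m

Point-source spreading drops the level by 20·log₁₀(r₂/r₁); inverting, r₂/r₁ = 10^(ΔL/20).
r₂ = 8.1·10^((96−75)/20) = 8.1·10^(21.0/20) = 90.88 m.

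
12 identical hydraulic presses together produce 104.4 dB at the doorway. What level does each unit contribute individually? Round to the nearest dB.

Dividing the total intensity by 12 lowers the level by 10·log₁₀ 12 = 10.792 dB: L₁ = 104.4 − 10.792.

94 dB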